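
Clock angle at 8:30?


Hour hand = 8×30 + 30×0.5 = 255.0°
Minute hand = 30×6 = 180°
Difference = |255.0 - 180| = 75.0°

75.0°


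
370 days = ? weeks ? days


Weeks: 370 ÷ 7 = 52 remainder 6

52 weeks 6 days


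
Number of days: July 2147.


31 days

Month: July (month 7)
July has 31 days


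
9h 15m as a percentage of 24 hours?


0.3854 (38.54%)

Total minutes: 9×60 + 15 = 555
Day = 24×60 = 1440 minutes
Fraction = 555/1440 ≈ 0.3854
As a percentage: 555/1440 × 100 ≈ 38.54%


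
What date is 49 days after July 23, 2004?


Start: July 23, 2004
Add 49 days
July 23 → August 1: 31 - 23 + 1 = 9 days (49 - 9 = 40 left)
August 1 → September 1: 31 - 1 + 1 = 31 days (40 - 31 = 9 left)
September 1 + 9 = September 10, 2004

September 10, 2004


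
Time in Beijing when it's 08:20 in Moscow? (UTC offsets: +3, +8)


Time difference = UTC+8 - UTC+3 = +5 hours
New hour = (8 + 5) mod 24
= 13 mod 24 = 13
Minutes unchanged → 13:20

13:20


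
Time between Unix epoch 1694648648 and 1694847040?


198392 seconds (55.1 hours / 2.30 days)

Difference = 1694847040 - 1694648648 = 198392 seconds
In hours: 198392 / 3600 ≈ 55.1
In days: 198392 / 86400 ≈ 2.30


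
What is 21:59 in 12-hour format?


Hour: 21
21 - 12 = 9 → PM

9:59 PM


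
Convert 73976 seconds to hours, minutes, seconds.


Hours: 73976 ÷ 3600 = 20 remainder 1976
Minutes: 1976 ÷ 60 = 32 remainder 56
Seconds: 56

20h 32m 56s


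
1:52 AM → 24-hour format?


01:52

Input: 1:52 AM
AM hour stays: 1


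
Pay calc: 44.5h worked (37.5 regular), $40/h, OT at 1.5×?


$1920.00

Regular: 37.5h × $40 = $1500.00
Overtime: 44.5 - 37.5 = 7.0h
OT pay: 7.0h × $40 × 1.5 = $420.00
Total = $1500.00 + $420.00 = $1920.00


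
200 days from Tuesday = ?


Saturday

Start: Tuesday (index 1)
(1 + 200) mod 7
= 201 mod 7
= 5
Index 5 → Saturday


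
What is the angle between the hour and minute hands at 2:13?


Hour hand = 2×30 + 13×0.5 = 66.5°
Minute hand = 13×6 = 78°
Difference = |66.5 - 78| = 11.5°

11.5°


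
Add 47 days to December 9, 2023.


Start: December 9, 2023
Add 47 days
December 9 → January 1: 31 - 9 + 1 = 23 days (47 - 23 = 24 left)
January 1 + 24 = January 25, 2024

January 25, 2024


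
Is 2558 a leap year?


No

Rules: divisible by 4 AND (not by 100 OR by 400)
2558 ÷ 4 = 639 remainder 2 → not divisible by 4
Not divisible by 4 → not a leap year


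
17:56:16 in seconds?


Hours: 17 × 3600 = 61200
Minutes: 56 × 60 = 3360
Seconds: 16
Total = 61200 + 3360 + 16 = 64576

64576 seconds


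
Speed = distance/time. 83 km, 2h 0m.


41.5 km/h

Distance: 83 km
Time: 2 hours
Speed = 83 / 2 = 41.5 km/h


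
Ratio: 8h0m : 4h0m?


Duration 1: 480 minutes
Duration 2: 240 minutes
Ratio = 480:240
GCD = 240
Simplified = 2:1
As a decimal: 2/1 = 2.00

2:1 (2.00)


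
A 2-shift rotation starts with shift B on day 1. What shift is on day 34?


Shift A

Shifts: A, B
Start: B (index 1)
Day 34: (1 + 34 - 1) mod 2
= 34 mod 2
= 0
Index 0 → shift A


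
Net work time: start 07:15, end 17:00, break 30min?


9h 15m (555 minutes)

Total time = (17×60+0) - (7×60+15)
= 1020 - 435 = 585 min
Minus break: 585 - 30 = 555 min
= 9h 15m


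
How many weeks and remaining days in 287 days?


Weeks: 287 ÷ 7 = 41 remainder 0

41 weeks 0 days


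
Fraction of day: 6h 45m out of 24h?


0.2813 (28.13%)

Total minutes: 6×60 + 45 = 405
Day = 24×60 = 1440 minutes
Fraction = 405/1440 ≈ 0.2813
As a percentage: 405/1440 × 100 ≈ 28.13%


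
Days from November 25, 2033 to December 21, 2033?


From November 25, 2033 to December 21, 2033
Rest of November 2033: 30 - 25 = 5
Days into December 2033: 21
Total = 5 + 21 = 26 days

26 days


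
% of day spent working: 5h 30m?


Time: 330 minutes
Day: 1440 minutes
Percentage = (330/1440) × 100 ≈ 22.9%

22.9%


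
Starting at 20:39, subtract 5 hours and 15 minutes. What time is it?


15:24

Start: 1239 minutes from midnight
Subtract: 315 minutes
Remaining: 1239 - 315 = 924
Hours: 15, Minutes: 24


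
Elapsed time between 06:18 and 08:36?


End time in minutes: 8×60 + 36 = 516
Start time in minutes: 6×60 + 18 = 378
Difference = 516 - 378 = 138 minutes
= 2 hours 18 minutes

2h 18m


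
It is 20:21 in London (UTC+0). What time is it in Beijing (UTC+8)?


Time difference = UTC+8 - UTC+0 = +8 hours
New hour = (20 + 8) mod 24
= 28 mod 24 = 4
Minutes unchanged → 04:21; 28 ≥ 24 → next day

04:21 (next day)


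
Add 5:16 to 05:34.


10:50

Start: 334 minutes from midnight
Add: 316 minutes
Total: 650 minutes
Hours: 650 ÷ 60 = 10 remainder 50


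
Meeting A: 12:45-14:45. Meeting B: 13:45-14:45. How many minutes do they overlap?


Meeting A: 765-885 (in minutes from midnight)
Meeting B: 825-885
Overlap start = max(765, 825) = 825
Overlap end = min(885, 885) = 885
Overlap = max(0, 885 - 825) = 60 min

60 minutes


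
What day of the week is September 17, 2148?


Tuesday

Zeller's congruence:
q=17, m=9, k=48, j=21
h = (17 + ⌊13×10/5⌋ + 48 + ⌊48/4⌋ + ⌊21/4⌋ - 2×21) mod 7
= (17 + 26 + 48 + 12 + 5 - 42) mod 7
= 66 mod 7 = 3
h=3 → Tuesday


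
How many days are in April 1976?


Month: April (month 4)
April has 30 days

30 days


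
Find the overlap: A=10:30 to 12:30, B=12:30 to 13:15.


Meeting A: 630-750 (in minutes from midnight)
Meeting B: 750-795
Overlap start = max(630, 750) = 750
Overlap end = min(750, 795) = 750
Overlap = max(0, 750 - 750) = 0 min

0 minutes


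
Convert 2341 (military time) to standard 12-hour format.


Hour: 23
23 - 12 = 11 → PM

11:41 PM


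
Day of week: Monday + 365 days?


Tuesday

Start: Monday (index 0)
(0 + 365) mod 7
= 365 mod 7
= 1
Index 1 → Tuesday


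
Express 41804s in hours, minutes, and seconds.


Hours: 41804 ÷ 3600 = 11 remainder 2204
Minutes: 2204 ÷ 60 = 36 remainder 44
Seconds: 44

11h 36m 44s


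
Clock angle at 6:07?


141.5°

Hour hand = 6×30 + 7×0.5 = 183.5°
Minute hand = 7×6 = 42°
Difference = |183.5 - 42| = 141.5°


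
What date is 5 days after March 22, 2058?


March 27, 2058

Start: March 22, 2058
Add 5 days
March 22 + 5 = March 27, 2058


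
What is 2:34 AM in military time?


Input: 2:34 AM
AM hour stays: 2

02:34


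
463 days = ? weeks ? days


Weeks: 463 ÷ 7 = 66 remainder 1

66 weeks 1 days


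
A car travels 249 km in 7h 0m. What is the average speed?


Distance: 249 km
Time: 7 hours
Speed = 249 / 7 ≈ 35.6 km/h

35.6 km/h


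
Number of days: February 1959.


28 days

Month: February (month 2)
February: 28 or 29 (leap year)
1959 leap year? No


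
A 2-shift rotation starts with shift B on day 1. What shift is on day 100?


Shifts: A, B
Start: B (index 1)
Day 100: (1 + 100 - 1) mod 2
= 100 mod 2
= 0
Index 0 → shift A

Shift A


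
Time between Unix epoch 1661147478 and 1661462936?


315458 seconds (87.6 hours / 3.65 days)

Difference = 1661462936 - 1661147478 = 315458 seconds
In hours: 315458 / 3600 ≈ 87.6
In days: 315458 / 86400 ≈ 3.65


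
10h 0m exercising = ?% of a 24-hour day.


41.7%

Time: 600 minutes
Day: 1440 minutes
Percentage = (600/1440) × 100 ≈ 41.7%


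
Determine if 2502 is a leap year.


No

Rules: divisible by 4 AND (not by 100 OR by 400)
2502 ÷ 4 = 625 remainder 2 → not divisible by 4
Not divisible by 4 → not a leap year


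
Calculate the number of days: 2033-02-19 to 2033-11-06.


260 days

From February 19, 2033 to November 6, 2033
Rest of February 2033: 28 - 19 = 9
Full months: March 31, April 30, May 31, June 30, July 31, August 31, September 30, October 31
Days into November 2033: 6
Total = 9 + 31 + 30 + 31 + 30 + 31 + 31 + 30 + 31 + 6 = 260 days


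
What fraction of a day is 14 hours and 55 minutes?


Total minutes: 14×60 + 55 = 895
Day = 24×60 = 1440 minutes
Fraction = 895/1440 ≈ 0.6215
As a percentage: 895/1440 × 100 ≈ 62.15%

0.6215 (62.15%)


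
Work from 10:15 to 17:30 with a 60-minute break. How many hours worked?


6h 15m (375 minutes)

Total time = (17×60+30) - (10×60+15)
= 1050 - 615 = 435 min
Minus break: 435 - 60 = 375 min
= 6h 15m


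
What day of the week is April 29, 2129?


Zeller's congruence:
q=29, m=4, k=29, j=21
h = (29 + ⌊13×5/5⌋ + 29 + ⌊29/4⌋ + ⌊21/4⌋ - 2×21) mod 7
= (29 + 13 + 29 + 7 + 5 - 42) mod 7
= 41 mod 7 = 6
h=6 → Friday

Friday


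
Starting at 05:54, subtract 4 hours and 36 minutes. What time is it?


Start: 354 minutes from midnight
Subtract: 276 minutes
Remaining: 354 - 276 = 78
Hours: 1, Minutes: 18

01:18


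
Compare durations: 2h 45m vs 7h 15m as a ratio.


Duration 1: 165 minutes
Duration 2: 435 minutes
Ratio = 165:435
GCD = 15
Simplified = 11:29
As a decimal: 11/29 ≈ 0.38

11:29 (0.38)


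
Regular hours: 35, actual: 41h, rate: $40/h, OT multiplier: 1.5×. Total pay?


$1760.00

Regular: 35h × $40 = $1400.00
Overtime: 41 - 35 = 6h
OT pay: 6h × $40 × 1.5 = $360.00
Total = $1400.00 + $360.00 = $1760.00


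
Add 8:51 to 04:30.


Start: 270 minutes from midnight
Add: 531 minutes
Total: 801 minutes
Hours: 801 ÷ 60 = 13 remainder 21

13:21


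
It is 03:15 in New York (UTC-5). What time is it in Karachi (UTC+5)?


13:15

Time difference = UTC+5 - UTC-5 = +10 hours
New hour = (3 + 10) mod 24
= 13 mod 24 = 13
Minutes unchanged → 13:15


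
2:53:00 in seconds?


10380 seconds

Hours: 2 × 3600 = 7200
Minutes: 53 × 60 = 3180
Seconds: 0
Total = 7200 + 3180 + 0 = 10380


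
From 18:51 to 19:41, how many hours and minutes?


0h 50m

End time in minutes: 19×60 + 41 = 1181
Start time in minutes: 18×60 + 51 = 1131
Difference = 1181 - 1131 = 50 minutes
= 0 hours 50 minutes


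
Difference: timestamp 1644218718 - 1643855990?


Difference = 1644218718 - 1643855990 = 362728 seconds
In hours: 362728 / 3600 ≈ 100.8
In days: 362728 / 86400 ≈ 4.20

362728 seconds (100.8 hours / 4.20 days)


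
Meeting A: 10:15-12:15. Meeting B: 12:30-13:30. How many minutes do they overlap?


0 minutes

Meeting A: 615-735 (in minutes from midnight)
Meeting B: 750-810
Overlap start = max(615, 750) = 750
Overlap end = min(735, 810) = 735
Overlap = max(0, 735 - 750) = 0 min


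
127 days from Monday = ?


Start: Monday (index 0)
(0 + 127) mod 7
= 127 mod 7
= 1
Index 1 → Tuesday

Tuesday


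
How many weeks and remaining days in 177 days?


Weeks: 177 ÷ 7 = 25 remainder 2

25 weeks 2 days


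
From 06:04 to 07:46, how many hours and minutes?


End time in minutes: 7×60 + 46 = 466
Start time in minutes: 6×60 + 4 = 364
Difference = 466 - 364 = 102 minutes
= 1 hours 42 minutes

1h 42m


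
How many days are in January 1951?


Month: January (month 1)
January has 31 days

31 days


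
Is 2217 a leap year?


Rules: divisible by 4 AND (not by 100 OR by 400)
2217 ÷ 4 = 554 remainder 1 → not divisible by 4
Not divisible by 4 → not a leap year

No


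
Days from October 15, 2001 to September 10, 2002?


330 days

From October 15, 2001 to September 10, 2002
Rest of October 2001: 31 - 15 = 16
Full months: November 30, December 31, January 31, February 2002 28, March 31, April 30, May 31, June 30, July 31, August 31
Days into September 2002: 10
Total = 16 + 30 + 31 + 31 + 28 + 31 + 30 + 31 + 30 + 31 + 31 + 10 = 330 days


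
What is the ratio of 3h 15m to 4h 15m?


Duration 1: 195 minutes
Duration 2: 255 minutes
Ratio = 195:255
GCD = 15
Simplified = 13:17
As a decimal: 13/17 ≈ 0.76

13:17 (0.76)


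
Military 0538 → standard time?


Hour: 5
5 < 12 → AM

5:38 AM


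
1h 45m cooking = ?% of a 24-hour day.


7.3%

Time: 105 minutes
Day: 1440 minutes
Percentage = (105/1440) × 100 ≈ 7.3%


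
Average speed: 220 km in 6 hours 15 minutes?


35.2 km/h

Distance: 220 km
Time: 6h 15m = 375 min = 375/60 = 25/4 hours
Speed = 220 ÷ (25/4) = 220 × 4 / 25 = 880/25 = 35.2 km/h


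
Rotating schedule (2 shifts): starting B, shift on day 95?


Shift B

Shifts: A, B
Start: B (index 1)
Day 95: (1 + 95 - 1) mod 2
= 95 mod 2
= 1
Index 1 → shift B


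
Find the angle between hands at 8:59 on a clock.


84.5°

Hour hand = 8×30 + 59×0.5 = 269.5°
Minute hand = 59×6 = 354°
Difference = |269.5 - 354| = 84.5°


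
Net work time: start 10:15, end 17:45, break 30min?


7h 0m (420 minutes)

Total time = (17×60+45) - (10×60+15)
= 1065 - 615 = 450 min
Minus break: 450 - 30 = 420 min
= 7h 0m


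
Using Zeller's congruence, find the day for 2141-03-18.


Zeller's congruence:
q=18, m=3, k=41, j=21
h = (18 + ⌊13×4/5⌋ + 41 + ⌊41/4⌋ + ⌊21/4⌋ - 2×21) mod 7
= (18 + 10 + 41 + 10 + 5 - 42) mod 7
= 42 mod 7 = 0
h=0 → Saturday

Saturday


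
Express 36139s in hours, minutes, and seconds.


Hours: 36139 ÷ 3600 = 10 remainder 139
Minutes: 139 ÷ 60 = 2 remainder 19
Seconds: 19

10h 2m 19s


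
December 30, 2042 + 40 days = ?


February 8, 2043

Start: December 30, 2042
Add 40 days
December 30 → January 1: 31 - 30 + 1 = 2 days (40 - 2 = 38 left)
January 1 → February 1: 31 - 1 + 1 = 31 days (38 - 31 = 7 left)
February 1 + 7 = February 8, 2043


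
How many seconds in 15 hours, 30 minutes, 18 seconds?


Hours: 15 × 3600 = 54000
Minutes: 30 × 60 = 1800
Seconds: 18
Total = 54000 + 1800 + 18 = 55818

55818 seconds


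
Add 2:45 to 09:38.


Start: 578 minutes from midnight
Add: 165 minutes
Total: 743 minutes
Hours: 743 ÷ 60 = 12 remainder 23

12:23


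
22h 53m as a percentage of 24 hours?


Total minutes: 22×60 + 53 = 1373
Day = 24×60 = 1440 minutes
Fraction = 1373/1440 ≈ 0.9535
As a percentage: 1373/1440 × 100 ≈ 95.35%

0.9535 (95.35%)


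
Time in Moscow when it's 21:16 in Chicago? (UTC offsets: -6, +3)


Time difference = UTC+3 - UTC-6 = +9 hours
New hour = (21 + 9) mod 24
= 30 mod 24 = 6
Minutes unchanged → 06:16; 30 ≥ 24 → next day

06:16 (next day)


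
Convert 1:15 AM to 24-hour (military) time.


01:15

Input: 1:15 AM
AM hour stays: 1


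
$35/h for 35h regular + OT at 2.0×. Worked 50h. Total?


Regular: 35h × $35 = $1225.00
Overtime: 50 - 35 = 15h
OT pay: 15h × $35 × 2.0 = $1050.00
Total = $1225.00 + $1050.00 = $2275.00

$2275.00


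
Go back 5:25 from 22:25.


Start: 1345 minutes from midnight
Subtract: 325 minutes
Remaining: 1345 - 325 = 1020
Hours: 17, Minutes: 0

17:00


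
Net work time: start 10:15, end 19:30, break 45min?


Total time = (19×60+30) - (10×60+15)
= 1170 - 615 = 555 min
Minus break: 555 - 45 = 510 min
= 8h 30m

8h 30m (510 minutes)


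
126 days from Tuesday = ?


Start: Tuesday (index 1)
(1 + 126) mod 7
= 127 mod 7
= 1
Index 1 → Tuesday

Tuesday


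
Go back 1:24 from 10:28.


Start: 628 minutes from midnight
Subtract: 84 minutes
Remaining: 628 - 84 = 544
Hours: 9, Minutes: 4

09:04


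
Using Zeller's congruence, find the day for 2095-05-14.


Saturday

Zeller's congruence:
q=14, m=5, k=95, j=20
h = (14 + ⌊13×6/5⌋ + 95 + ⌊95/4⌋ + ⌊20/4⌋ - 2×20) mod 7
= (14 + 15 + 95 + 23 + 5 - 40) mod 7
= 112 mod 7 = 0
h=0 → Saturday


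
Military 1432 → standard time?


Hour: 14
14 - 12 = 2 → PM

2:32 PM


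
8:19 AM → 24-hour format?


Input: 8:19 AM
AM hour stays: 8

08:19


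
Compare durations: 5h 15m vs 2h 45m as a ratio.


Duration 1: 315 minutes
Duration 2: 165 minutes
Ratio = 315:165
GCD = 15
Simplified = 21:11
As a decimal: 21/11 ≈ 1.91

21:11 (1.91)


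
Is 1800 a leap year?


Rules: divisible by 4 AND (not by 100 OR by 400)
1800 ÷ 4 = 450 exactly → divisible by 4
1800 ÷ 100 = 18 exactly → divisible by 100
1800 ÷ 400 = 4 remainder 200 → not divisible by 400
Divisible by 100 but not by 400 → not a leap year

No


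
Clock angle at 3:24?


42.0°

Hour hand = 3×30 + 24×0.5 = 102.0°
Minute hand = 24×6 = 144°
Difference = |102.0 - 144| = 42.0°


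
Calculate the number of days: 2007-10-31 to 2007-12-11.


From October 31, 2007 to December 11, 2007
Rest of October 2007: 31 - 31 = 0
Full months: November 30
Days into December 2007: 11
Total = 0 + 30 + 11 = 41 days

41 days


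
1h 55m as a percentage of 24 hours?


0.0799 (7.99%)

Total minutes: 1×60 + 55 = 115
Day = 24×60 = 1440 minutes
Fraction = 115/1440 ≈ 0.0799
As a percentage: 115/1440 × 100 ≈ 7.99%


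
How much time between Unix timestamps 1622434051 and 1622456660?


22609 seconds (6.3 hours / 0.26 days)

Difference = 1622456660 - 1622434051 = 22609 seconds
In hours: 22609 / 3600 ≈ 6.3
In days: 22609 / 86400 ≈ 0.26


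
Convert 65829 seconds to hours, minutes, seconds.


18h 17m 9s

Hours: 65829 ÷ 3600 = 18 remainder 1029
Minutes: 1029 ÷ 60 = 17 remainder 9
Seconds: 9


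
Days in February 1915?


Month: February (month 2)
February: 28 or 29 (leap year)
1915 leap year? No

28 days


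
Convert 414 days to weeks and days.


59 weeks 1 days

Weeks: 414 ÷ 7 = 59 remainder 1


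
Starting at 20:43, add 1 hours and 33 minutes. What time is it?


Start: 1243 minutes from midnight
Add: 93 minutes
Total: 1336 minutes
Hours: 1336 ÷ 60 = 22 remainder 16

22:16


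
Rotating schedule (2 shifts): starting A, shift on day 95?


Shifts: A, B
Start: A (index 0)
Day 95: (0 + 95 - 1) mod 2
= 94 mod 2
= 0
Index 0 → shift A

Shift A


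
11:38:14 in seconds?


Hours: 11 × 3600 = 39600
Minutes: 38 × 60 = 2280
Seconds: 14
Total = 39600 + 2280 + 14 = 41894

41894 seconds


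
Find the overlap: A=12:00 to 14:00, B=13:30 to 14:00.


30 minutes

Meeting A: 720-840 (in minutes from midnight)
Meeting B: 810-840
Overlap start = max(720, 810) = 810
Overlap end = min(840, 840) = 840
Overlap = max(0, 840 - 810) = 30 min


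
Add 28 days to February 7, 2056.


March 6, 2056

Start: February 7, 2056
Add 28 days
February 7 → March 1: 29 - 7 + 1 = 23 days (28 - 23 = 5 left)
March 1 + 5 = March 6, 2056


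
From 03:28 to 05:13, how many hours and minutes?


End time in minutes: 5×60 + 13 = 313
Start time in minutes: 3×60 + 28 = 208
Difference = 313 - 208 = 105 minutes
= 1 hours 45 minutes

1h 45m


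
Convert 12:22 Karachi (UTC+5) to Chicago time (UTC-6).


Time difference = UTC-6 - UTC+5 = -11 hours
New hour = (12 -11) mod 24
= 1 mod 24 = 1
Minutes unchanged → 01:22

01:22


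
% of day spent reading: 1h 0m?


4.2%

Time: 60 minutes
Day: 1440 minutes
Percentage = (60/1440) × 100 ≈ 4.2%


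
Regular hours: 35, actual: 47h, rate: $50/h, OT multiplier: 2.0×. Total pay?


$2950.00

Regular: 35h × $50 = $1750.00
Overtime: 47 - 35 = 12h
OT pay: 12h × $50 × 2.0 = $1200.00
Total = $1750.00 + $1200.00 = $2950.00


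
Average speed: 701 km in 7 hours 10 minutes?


Distance: 701 km
Time: 7h 10m = 430 min = 430/60 = 43/6 hours
Speed = 701 ÷ (43/6) = 701 × 6 / 43 = 4206/43 ≈ 97.8 km/h

97.8 km/h


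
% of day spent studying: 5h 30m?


22.9%

Time: 330 minutes
Day: 1440 minutes
Percentage = (330/1440) × 100 ≈ 22.9%


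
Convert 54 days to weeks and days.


Weeks: 54 ÷ 7 = 7 remainder 5

7 weeks 5 days


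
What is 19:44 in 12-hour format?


7:44 PM

Hour: 19
19 - 12 = 7 → PM


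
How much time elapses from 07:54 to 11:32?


3h 38m

End time in minutes: 11×60 + 32 = 692
Start time in minutes: 7×60 + 54 = 474
Difference = 692 - 474 = 218 minutes
= 3 hours 38 minutes


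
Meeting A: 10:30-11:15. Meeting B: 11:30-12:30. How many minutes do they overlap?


0 minutes

Meeting A: 630-675 (in minutes from midnight)
Meeting B: 690-750
Overlap start = max(630, 690) = 690
Overlap end = min(675, 750) = 675
Overlap = max(0, 675 - 690) = 0 min


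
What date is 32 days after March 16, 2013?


April 17, 2013

Start: March 16, 2013
Add 32 days
March 16 → April 1: 31 - 16 + 1 = 16 days (32 - 16 = 16 left)
April 1 + 16 = April 17, 2013


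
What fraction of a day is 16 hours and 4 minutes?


0.6694 (66.94%)

Total minutes: 16×60 + 4 = 964
Day = 24×60 = 1440 minutes
Fraction = 964/1440 ≈ 0.6694
As a percentage: 964/1440 × 100 ≈ 66.94%


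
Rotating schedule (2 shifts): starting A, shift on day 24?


Shift B

Shifts: A, B
Start: A (index 0)
Day 24: (0 + 24 - 1) mod 2
= 23 mod 2
= 1
Index 1 → shift B


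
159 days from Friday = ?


Wednesday

Start: Friday (index 4)
(4 + 159) mod 7
= 163 mod 7
= 2
Index 2 → Wednesday


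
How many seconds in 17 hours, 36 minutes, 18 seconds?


63378 seconds

Hours: 17 × 3600 = 61200
Minutes: 36 × 60 = 2160
Seconds: 18
Total = 61200 + 2160 + 18 = 63378


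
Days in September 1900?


Month: September (month 9)
September has 30 days

30 days


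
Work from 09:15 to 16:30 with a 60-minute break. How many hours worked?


Total time = (16×60+30) - (9×60+15)
= 990 - 555 = 435 min
Minus break: 435 - 60 = 375 min
= 6h 15m

6h 15m (375 minutes)


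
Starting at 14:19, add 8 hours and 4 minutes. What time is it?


Start: 859 minutes from midnight
Add: 484 minutes
Total: 1343 minutes
Hours: 1343 ÷ 60 = 22 remainder 23

22:23


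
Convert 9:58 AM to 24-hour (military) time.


Input: 9:58 AM
AM hour stays: 9

09:58


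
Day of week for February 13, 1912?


Tuesday

Zeller's congruence:
q=13, m=14, k=11, j=19
h = (13 + ⌊13×15/5⌋ + 11 + ⌊11/4⌋ + ⌊19/4⌋ - 2×19) mod 7
= (13 + 39 + 11 + 2 + 4 - 38) mod 7
= 31 mod 7 = 3
h=3 → Tuesday


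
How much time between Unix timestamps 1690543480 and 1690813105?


Difference = 1690813105 - 1690543480 = 269625 seconds
In hours: 269625 / 3600 ≈ 74.9
In days: 269625 / 86400 ≈ 3.12

269625 seconds (74.9 hours / 3.12 days)


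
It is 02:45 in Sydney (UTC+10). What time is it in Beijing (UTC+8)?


Time difference = UTC+8 - UTC+10 = -2 hours
New hour = (2 -2) mod 24
= 0 mod 24 = 0
Minutes unchanged → 00:45

00:45


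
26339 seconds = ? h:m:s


7h 18m 59s

Hours: 26339 ÷ 3600 = 7 remainder 1139
Minutes: 1139 ÷ 60 = 18 remainder 59
Seconds: 59


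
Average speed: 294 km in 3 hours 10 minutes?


Distance: 294 km
Time: 3h 10m = 190 min = 190/60 = 19/6 hours
Speed = 294 ÷ (19/6) = 294 × 6 / 19 = 1764/19 ≈ 92.8 km/h

92.8 km/h


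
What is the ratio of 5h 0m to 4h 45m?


20:19 (1.05)

Duration 1: 300 minutes
Duration 2: 285 minutes
Ratio = 300:285
GCD = 15
Simplified = 20:19
As a decimal: 20/19 ≈ 1.05


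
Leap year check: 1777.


No

Rules: divisible by 4 AND (not by 100 OR by 400)
1777 ÷ 4 = 444 remainder 1 → not divisible by 4
Not divisible by 4 → not a leap year


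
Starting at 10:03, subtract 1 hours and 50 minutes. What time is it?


Start: 603 minutes from midnight
Subtract: 110 minutes
Remaining: 603 - 110 = 493
Hours: 8, Minutes: 13

08:13


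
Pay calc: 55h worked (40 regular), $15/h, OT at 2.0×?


Regular: 40h × $15 = $600.00
Overtime: 55 - 40 = 15h
OT pay: 15h × $15 × 2.0 = $450.00
Total = $600.00 + $450.00 = $1050.00

$1050.00


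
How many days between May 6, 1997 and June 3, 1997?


28 days

From May 6, 1997 to June 3, 1997
Rest of May 1997: 31 - 6 = 25
Days into June 1997: 3
Total = 25 + 3 = 28 days


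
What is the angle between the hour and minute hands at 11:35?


137.5°

Hour hand = 11×30 + 35×0.5 = 347.5°
Minute hand = 35×6 = 210°
Difference = |347.5 - 210| = 137.5°


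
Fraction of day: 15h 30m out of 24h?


0.6458 (64.58%)

Total minutes: 15×60 + 30 = 930
Day = 24×60 = 1440 minutes
Fraction = 930/1440 ≈ 0.6458
As a percentage: 930/1440 × 100 ≈ 64.58%


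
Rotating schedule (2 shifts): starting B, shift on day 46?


Shifts: A, B
Start: B (index 1)
Day 46: (1 + 46 - 1) mod 2
= 46 mod 2
= 0
Index 0 → shift A

Shift A


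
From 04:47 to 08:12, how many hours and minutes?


End time in minutes: 8×60 + 12 = 492
Start time in minutes: 4×60 + 47 = 287
Difference = 492 - 287 = 205 minutes
= 3 hours 25 minutes

3h 25m


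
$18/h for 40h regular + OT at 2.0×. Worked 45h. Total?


$900.00

Regular: 40h × $18 = $720.00
Overtime: 45 - 40 = 5h
OT pay: 5h × $18 × 2.0 = $180.00
Total = $720.00 + $180.00 = $900.00


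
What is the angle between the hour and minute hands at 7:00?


Hour hand = 7×30 + 0×0.5 = 210.0°
Minute hand = 0×6 = 0°
Difference = |210.0 - 0| = 210.0°
Since > 180°: 360 - 210.0 = 150.0°

150.0°


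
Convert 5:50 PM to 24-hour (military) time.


17:50

Input: 5:50 PM
PM: 5 + 12 = 17


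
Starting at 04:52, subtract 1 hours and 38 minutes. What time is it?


03:14

Start: 292 minutes from midnight
Subtract: 98 minutes
Remaining: 292 - 98 = 194
Hours: 3, Minutes: 14


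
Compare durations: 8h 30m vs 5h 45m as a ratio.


Duration 1: 510 minutes
Duration 2: 345 minutes
Ratio = 510:345
GCD = 15
Simplified = 34:23
As a decimal: 34/23 ≈ 1.48

34:23 (1.48)


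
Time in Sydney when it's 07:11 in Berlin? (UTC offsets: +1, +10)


16:11

Time difference = UTC+10 - UTC+1 = +9 hours
New hour = (7 + 9) mod 24
= 16 mod 24 = 16
Minutes unchanged → 16:11


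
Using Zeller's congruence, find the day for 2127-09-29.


Zeller's congruence:
q=29, m=9, k=27, j=21
h = (29 + ⌊13×10/5⌋ + 27 + ⌊27/4⌋ + ⌊21/4⌋ - 2×21) mod 7
= (29 + 26 + 27 + 6 + 5 - 42) mod 7
= 51 mod 7 = 2
h=2 → Monday

Monday


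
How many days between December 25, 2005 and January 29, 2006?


35 days

From December 25, 2005 to January 29, 2006
Rest of December 2005: 31 - 25 = 6
Days into January 2006: 29
Total = 6 + 29 = 35 days


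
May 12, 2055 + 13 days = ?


May 25, 2055

Start: May 12, 2055
Add 13 days
May 12 + 13 = May 25, 2055


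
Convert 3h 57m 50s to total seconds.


14270 seconds

Hours: 3 × 3600 = 10800
Minutes: 57 × 60 = 3420
Seconds: 50
Total = 10800 + 3420 + 50 = 14270


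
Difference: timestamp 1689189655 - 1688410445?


779210 seconds (216.4 hours / 9.02 days)

Difference = 1689189655 - 1688410445 = 779210 seconds
In hours: 779210 / 3600 ≈ 216.4
In days: 779210 / 86400 ≈ 9.02


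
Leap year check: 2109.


Rules: divisible by 4 AND (not by 100 OR by 400)
2109 ÷ 4 = 527 remainder 1 → not divisible by 4
Not divisible by 4 → not a leap year

No


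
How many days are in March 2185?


Month: March (month 3)
March has 31 days

31 days


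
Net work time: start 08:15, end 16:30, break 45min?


Total time = (16×60+30) - (8×60+15)
= 990 - 495 = 495 min
Minus break: 495 - 45 = 450 min
= 7h 30m

7h 30m (450 minutes)


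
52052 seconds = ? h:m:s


Hours: 52052 ÷ 3600 = 14 remainder 1652
Minutes: 1652 ÷ 60 = 27 remainder 32
Seconds: 32

14h 27m 32s


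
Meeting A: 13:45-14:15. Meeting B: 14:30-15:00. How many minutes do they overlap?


Meeting A: 825-855 (in minutes from midnight)
Meeting B: 870-900
Overlap start = max(825, 870) = 870
Overlap end = min(855, 900) = 855
Overlap = max(0, 855 - 870) = 0 min

0 minutes


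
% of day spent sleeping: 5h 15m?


21.9%

Time: 315 minutes
Day: 1440 minutes
Percentage = (315/1440) × 100 ≈ 21.9%


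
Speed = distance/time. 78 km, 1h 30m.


Distance: 78 km
Time: 1h 30m = 90 min = 90/60 = 3/2 hours
Speed = 78 ÷ (3/2) = 78 × 2 / 3 = 156/3 = 52.0 km/h

52.0 km/h


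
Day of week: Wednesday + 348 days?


Monday

Start: Wednesday (index 2)
(2 + 348) mod 7
= 350 mod 7
= 0
Index 0 → Monday


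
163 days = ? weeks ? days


23 weeks 2 days

Weeks: 163 ÷ 7 = 23 remainder 2


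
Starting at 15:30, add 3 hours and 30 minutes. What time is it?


Start: 930 minutes from midnight
Add: 210 minutes
Total: 1140 minutes
Hours: 1140 ÷ 60 = 19 remainder 0

19:00


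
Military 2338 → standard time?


Hour: 23
23 - 12 = 11 → PM

11:38 PM


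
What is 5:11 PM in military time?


17:11

Input: 5:11 PM
PM: 5 + 12 = 17


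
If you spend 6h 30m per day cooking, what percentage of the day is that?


Time: 390 minutes
Day: 1440 minutes
Percentage = (390/1440) × 100 ≈ 27.1%

27.1%


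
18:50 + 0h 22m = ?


19:12

Start: 1130 minutes from midnight
Add: 22 minutes
Total: 1152 minutes
Hours: 1152 ÷ 60 = 19 remainder 12


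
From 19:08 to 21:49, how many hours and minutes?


End time in minutes: 21×60 + 49 = 1309
Start time in minutes: 19×60 + 8 = 1148
Difference = 1309 - 1148 = 161 minutes
= 2 hours 41 minutes

2h 41m


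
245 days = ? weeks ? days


35 weeks 0 days

Weeks: 245 ÷ 7 = 35 remainder 0


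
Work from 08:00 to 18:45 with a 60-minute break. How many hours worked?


Total time = (18×60+45) - (8×60+0)
= 1125 - 480 = 645 min
Minus break: 645 - 60 = 585 min
= 9h 45m

9h 45m (585 minutes)


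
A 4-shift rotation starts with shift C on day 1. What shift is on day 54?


Shifts: A, B, C, D
Start: C (index 2)
Day 54: (2 + 54 - 1) mod 4
= 55 mod 4
= 3
Index 3 → shift D

Shift D


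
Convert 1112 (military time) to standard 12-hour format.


Hour: 11
11 < 12 → AM

11:12 AM


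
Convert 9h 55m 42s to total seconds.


Hours: 9 × 3600 = 32400
Minutes: 55 × 60 = 3300
Seconds: 42
Total = 32400 + 3300 + 42 = 35742

35742 seconds


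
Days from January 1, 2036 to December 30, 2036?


364 days

From January 1, 2036 to December 30, 2036
Rest of January 2036: 31 - 1 = 30
Full months: February 2036 29, March 31, April 30, May 31, June 30, July 31, August 31, September 30, October 31, November 30
Days into December 2036: 30
Total = 30 + 29 + 31 + 30 + 31 + 30 + 31 + 31 + 30 + 31 + 30 + 30 = 364 days


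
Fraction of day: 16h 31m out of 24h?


Total minutes: 16×60 + 31 = 991
Day = 24×60 = 1440 minutes
Fraction = 991/1440 ≈ 0.6882
As a percentage: 991/1440 × 100 ≈ 68.82%

0.6882 (68.82%)


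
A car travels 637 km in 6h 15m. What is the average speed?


101.9 km/h

Distance: 637 km
Time: 6h 15m = 375 min = 375/60 = 25/4 hours
Speed = 637 ÷ (25/4) = 637 × 4 / 25 = 2548/25 ≈ 101.9 km/h


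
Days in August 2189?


31 days

Month: August (month 8)
August has 31 days


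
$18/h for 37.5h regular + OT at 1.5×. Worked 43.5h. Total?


Regular: 37.5h × $18 = $675.00
Overtime: 43.5 - 37.5 = 6.0h
OT pay: 6.0h × $18 × 1.5 = $162.00
Total = $675.00 + $162.00 = $837.00

$837.00


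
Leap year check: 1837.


No

Rules: divisible by 4 AND (not by 100 OR by 400)
1837 ÷ 4 = 459 remainder 1 → not divisible by 4
Not divisible by 4 → not a leap year


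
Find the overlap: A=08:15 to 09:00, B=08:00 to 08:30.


15 minutes

Meeting A: 495-540 (in minutes from midnight)
Meeting B: 480-510
Overlap start = max(495, 480) = 495
Overlap end = min(540, 510) = 510
Overlap = max(0, 510 - 495) = 15 min


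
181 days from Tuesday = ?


Start: Tuesday (index 1)
(1 + 181) mod 7
= 182 mod 7
= 0
Index 0 → Monday

Monday


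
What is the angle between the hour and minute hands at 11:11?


Hour hand = 11×30 + 11×0.5 = 335.5°
Minute hand = 11×6 = 66°
Difference = |335.5 - 66| = 269.5°
Since > 180°: 360 - 269.5 = 90.5°

90.5°


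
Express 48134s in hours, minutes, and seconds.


Hours: 48134 ÷ 3600 = 13 remainder 1334
Minutes: 1334 ÷ 60 = 22 remainder 14
Seconds: 14

13h 22m 14s


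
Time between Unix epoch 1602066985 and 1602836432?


769447 seconds (213.7 hours / 8.91 days)

Difference = 1602836432 - 1602066985 = 769447 seconds
In hours: 769447 / 3600 ≈ 213.7
In days: 769447 / 86400 ≈ 8.91


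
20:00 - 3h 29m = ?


16:31

Start: 1200 minutes from midnight
Subtract: 209 minutes
Remaining: 1200 - 209 = 991
Hours: 16, Minutes: 31


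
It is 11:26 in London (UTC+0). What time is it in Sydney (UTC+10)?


21:26

Time difference = UTC+10 - UTC+0 = +10 hours
New hour = (11 + 10) mod 24
= 21 mod 24 = 21
Minutes unchanged → 21:26


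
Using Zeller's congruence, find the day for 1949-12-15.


Zeller's congruence:
q=15, m=12, k=49, j=19
h = (15 + ⌊13×13/5⌋ + 49 + ⌊49/4⌋ + ⌊19/4⌋ - 2×19) mod 7
= (15 + 33 + 49 + 12 + 4 - 38) mod 7
= 75 mod 7 = 5
h=5 → Thursday

Thursday


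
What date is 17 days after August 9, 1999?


Start: August 9, 1999
Add 17 days
August 9 + 17 = August 26, 1999

August 26, 1999


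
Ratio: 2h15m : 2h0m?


9:8 (1.13)

Duration 1: 135 minutes
Duration 2: 120 minutes
Ratio = 135:120
GCD = 15
Simplified = 9:8
As a decimal: 9/8 ≈ 1.13


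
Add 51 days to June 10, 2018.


July 31, 2018

Start: June 10, 2018
Add 51 days
June 10 → July 1: 30 - 10 + 1 = 21 days (51 - 21 = 30 left)
July 1 + 30 = July 31, 2018


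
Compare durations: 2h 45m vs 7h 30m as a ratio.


11:30 (0.37)

Duration 1: 165 minutes
Duration 2: 450 minutes
Ratio = 165:450
GCD = 15
Simplified = 11:30
As a decimal: 11/30 ≈ 0.37


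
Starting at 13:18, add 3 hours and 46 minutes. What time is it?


17:04

Start: 798 minutes from midnight
Add: 226 minutes
Total: 1024 minutes
Hours: 1024 ÷ 60 = 17 remainder 4


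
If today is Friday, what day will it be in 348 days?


Start: Friday (index 4)
(4 + 348) mod 7
= 352 mod 7
= 2
Index 2 → Wednesday

Wednesday


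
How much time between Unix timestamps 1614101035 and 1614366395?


Difference = 1614366395 - 1614101035 = 265360 seconds
In hours: 265360 / 3600 ≈ 73.7
In days: 265360 / 86400 ≈ 3.07

265360 seconds (73.7 hours / 3.07 days)


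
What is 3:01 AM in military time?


Input: 3:01 AM
AM hour stays: 3

03:01


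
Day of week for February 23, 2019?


Saturday

Zeller's congruence:
q=23, m=14, k=18, j=20
h = (23 + ⌊13×15/5⌋ + 18 + ⌊18/4⌋ + ⌊20/4⌋ - 2×20) mod 7
= (23 + 39 + 18 + 4 + 5 - 40) mod 7
= 49 mod 7 = 0
h=0 → Saturday


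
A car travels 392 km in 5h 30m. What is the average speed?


71.3 km/h

Distance: 392 km
Time: 5h 30m = 330 min = 330/60 = 11/2 hours
Speed = 392 ÷ (11/2) = 392 × 2 / 11 = 784/11 ≈ 71.3 km/h


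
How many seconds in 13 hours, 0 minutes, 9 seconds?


46809 seconds

Hours: 13 × 3600 = 46800
Minutes: 0 × 60 = 0
Seconds: 9
Total = 46800 + 0 + 9 = 46809


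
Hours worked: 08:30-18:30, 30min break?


9h 30m (570 minutes)

Total time = (18×60+30) - (8×60+30)
= 1110 - 510 = 600 min
Minus break: 600 - 30 = 570 min
= 9h 30m


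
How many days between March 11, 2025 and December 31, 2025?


From March 11, 2025 to December 31, 2025
Rest of March 2025: 31 - 11 = 20
Full months: April 30, May 31, June 30, July 31, August 31, September 30, October 31, November 30
Days into December 2025: 31
Total = 20 + 30 + 31 + 30 + 31 + 31 + 30 + 31 + 30 + 31 = 295 days

295 days


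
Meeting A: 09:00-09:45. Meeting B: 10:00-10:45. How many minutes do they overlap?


0 minutes

Meeting A: 540-585 (in minutes from midnight)
Meeting B: 600-645
Overlap start = max(540, 600) = 600
Overlap end = min(585, 645) = 585
Overlap = max(0, 585 - 600) = 0 min


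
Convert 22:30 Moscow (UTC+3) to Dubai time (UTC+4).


Time difference = UTC+4 - UTC+3 = +1 hours
New hour = (22 + 1) mod 24
= 23 mod 24 = 23
Minutes unchanged → 23:30

23:30


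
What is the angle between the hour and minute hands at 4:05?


Hour hand = 4×30 + 5×0.5 = 122.5°
Minute hand = 5×6 = 30°
Difference = |122.5 - 30| = 92.5°

92.5°


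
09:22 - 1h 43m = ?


Start: 562 minutes from midnight
Subtract: 103 minutes
Remaining: 562 - 103 = 459
Hours: 7, Minutes: 39

07:39


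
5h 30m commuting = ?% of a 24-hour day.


22.9%

Time: 330 minutes
Day: 1440 minutes
Percentage = (330/1440) × 100 ≈ 22.9%


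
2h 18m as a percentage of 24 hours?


0.0958 (9.58%)

Total minutes: 2×60 + 18 = 138
Day = 24×60 = 1440 minutes
Fraction = 138/1440 ≈ 0.0958
As a percentage: 138/1440 × 100 ≈ 9.58%


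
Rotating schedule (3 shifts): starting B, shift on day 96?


Shifts: A, B, C
Start: B (index 1)
Day 96: (1 + 96 - 1) mod 3
= 96 mod 3
= 0
Index 0 → shift A

Shift A


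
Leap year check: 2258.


Rules: divisible by 4 AND (not by 100 OR by 400)
2258 ÷ 4 = 564 remainder 2 → not divisible by 4
Not divisible by 4 → not a leap year

No


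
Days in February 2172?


Month: February (month 2)
February: 28 or 29 (leap year)
2172 leap year? Yes

29 days


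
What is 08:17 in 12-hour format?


Hour: 8
8 < 12 → AM

8:17 AM


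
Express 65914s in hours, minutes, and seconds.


18h 18m 34s

Hours: 65914 ÷ 3600 = 18 remainder 1114
Minutes: 1114 ÷ 60 = 18 remainder 34
Seconds: 34


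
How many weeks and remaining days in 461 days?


Weeks: 461 ÷ 7 = 65 remainder 6

65 weeks 6 days


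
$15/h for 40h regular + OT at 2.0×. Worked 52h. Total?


$960.00

Regular: 40h × $15 = $600.00
Overtime: 52 - 40 = 12h
OT pay: 12h × $15 × 2.0 = $360.00
Total = $600.00 + $360.00 = $960.00


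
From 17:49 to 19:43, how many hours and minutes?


1h 54m

End time in minutes: 19×60 + 43 = 1183
Start time in minutes: 17×60 + 49 = 1069
Difference = 1183 - 1069 = 114 minutes
= 1 hours 54 minutes


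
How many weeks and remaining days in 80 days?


11 weeks 3 days

Weeks: 80 ÷ 7 = 11 remainder 3


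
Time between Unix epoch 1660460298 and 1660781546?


Difference = 1660781546 - 1660460298 = 321248 seconds
In hours: 321248 / 3600 ≈ 89.2
In days: 321248 / 86400 ≈ 3.72

321248 seconds (89.2 hours / 3.72 days)


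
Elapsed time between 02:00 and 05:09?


3h 9m

End time in minutes: 5×60 + 9 = 309
Start time in minutes: 2×60 + 0 = 120
Difference = 309 - 120 = 189 minutes
= 3 hours 9 minutes


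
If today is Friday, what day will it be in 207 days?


Tuesday

Start: Friday (index 4)
(4 + 207) mod 7
= 211 mod 7
= 1
Index 1 → Tuesday


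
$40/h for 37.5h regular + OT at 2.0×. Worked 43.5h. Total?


$1980.00

Regular: 37.5h × $40 = $1500.00
Overtime: 43.5 - 37.5 = 6.0h
OT pay: 6.0h × $40 × 2.0 = $480.00
Total = $1500.00 + $480.00 = $1980.00


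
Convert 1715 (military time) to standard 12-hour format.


Hour: 17
17 - 12 = 5 → PM

5:15 PM


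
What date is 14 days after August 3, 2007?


August 17, 2007

Start: August 3, 2007
Add 14 days
August 3 + 14 = August 17, 2007


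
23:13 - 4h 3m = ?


19:10

Start: 1393 minutes from midnight
Subtract: 243 minutes
Remaining: 1393 - 243 = 1150
Hours: 19, Minutes: 10


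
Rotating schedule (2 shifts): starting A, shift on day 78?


Shift B

Shifts: A, B
Start: A (index 0)
Day 78: (0 + 78 - 1) mod 2
= 77 mod 2
= 1
Index 1 → shift B


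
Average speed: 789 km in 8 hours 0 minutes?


98.6 km/h

Distance: 789 km
Time: 8 hours
Speed = 789 / 8 ≈ 98.6 km/h


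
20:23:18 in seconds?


Hours: 20 × 3600 = 72000
Minutes: 23 × 60 = 1380
Seconds: 18
Total = 72000 + 1380 + 18 = 73398

73398 seconds


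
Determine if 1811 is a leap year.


No

Rules: divisible by 4 AND (not by 100 OR by 400)
1811 ÷ 4 = 452 remainder 3 → not divisible by 4
Not divisible by 4 → not a leap year


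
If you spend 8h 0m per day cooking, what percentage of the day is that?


Time: 480 minutes
Day: 1440 minutes
Percentage = (480/1440) × 100 ≈ 33.3%

33.3%


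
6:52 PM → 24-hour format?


18:52

Input: 6:52 PM
PM: 6 + 12 = 18


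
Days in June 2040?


Month: June (month 6)
June has 30 days

30 days


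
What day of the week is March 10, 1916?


Friday

Zeller's congruence:
q=10, m=3, k=16, j=19
h = (10 + ⌊13×4/5⌋ + 16 + ⌊16/4⌋ + ⌊19/4⌋ - 2×19) mod 7
= (10 + 10 + 16 + 4 + 4 - 38) mod 7
= 6 mod 7 = 6
h=6 → Friday


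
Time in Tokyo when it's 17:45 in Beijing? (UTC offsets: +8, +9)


18:45

Time difference = UTC+9 - UTC+8 = +1 hours
New hour = (17 + 1) mod 24
= 18 mod 24 = 18
Minutes unchanged → 18:45


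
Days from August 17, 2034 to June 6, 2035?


293 days

From August 17, 2034 to June 6, 2035
Rest of August 2034: 31 - 17 = 14
Full months: September 30, October 31, November 30, December 31, January 31, February 2035 28, March 31, April 30, May 31
Days into June 2035: 6
Total = 14 + 30 + 31 + 30 + 31 + 31 + 28 + 31 + 30 + 31 + 6 = 293 days
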